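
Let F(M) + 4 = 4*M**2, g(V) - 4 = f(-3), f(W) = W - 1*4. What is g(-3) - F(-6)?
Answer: -143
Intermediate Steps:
f(W) = -4 + W (f(W) = W - 4 = -4 + W)
g(V) = -3 (g(V) = 4 + (-4 - 3) = 4 - 7 = -3)
F(M) = -4 + 4*M**2
g(-3) - F(-6) = -3 - (-4 + 4*(-6)**2) = -3 - (-4 + 4*36) = -3 - (-4 + 144) = -3 - 1*140 = -3 - 140 = -143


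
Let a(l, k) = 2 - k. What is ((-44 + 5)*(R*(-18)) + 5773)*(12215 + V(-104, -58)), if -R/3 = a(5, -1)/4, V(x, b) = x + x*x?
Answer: 192288749/2 ≈ 9.6144e+7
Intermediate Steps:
V(x, b) = x + x²
R = -9/4 (R = -3*(2 - 1*(-1))/4 = -3*(2 + 1)/4 = -9/4 ≈ -2.2500)
((-44 + 5)*(R*(-18)) + 5773)*(12215 + V(-104, -58)) = ((-44 + 5)*(-9/4*(-18)) + 5773)*(12215 - 104*(1 - 104)) = (-39*81/2 + 5773)*(12215 - 104*(-103)) = (-3159/2 + 5773)*(12215 + 10712) = (8387/2)*22927 = 192288749/2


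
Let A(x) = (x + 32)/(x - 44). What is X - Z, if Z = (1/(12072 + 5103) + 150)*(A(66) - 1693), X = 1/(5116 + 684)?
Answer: 444059935069/1753224 ≈ 2.5328e+5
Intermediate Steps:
A(x) = (32 + x)/(-44 + x)
X = 1/5800 ≈ 0.00017241
Z = -47851286074/188925 (Z = (1/(12072 + 5103) + 150)*((32 + 66)/(-44 + 66) - 1693) = (1/17175 + 150)*(98/22 - 1693) = (1/17175 + 150)*((1/22)*98 - 1693) = 2576251*(49/11 - 1693)/17175 = (2576251/17175)*(-18574/11) = -47851286074/188925 ≈ -2.5328e+5)
X - Z = 1/5800 - 1*(-47851286074/188925) = 1/5800 + 47851286074/188925 = 444059935069/1753224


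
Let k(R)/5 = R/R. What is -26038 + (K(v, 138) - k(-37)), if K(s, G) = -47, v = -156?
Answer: -26090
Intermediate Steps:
k(R) = 5 (k(R) = 5*(R/R) = 5*1 = 5)
-26038 + (K(v, 138) - k(-37)) = -26038 + (-47 - 1*5) = -26038 + (-47 - 5) = -26038 - 52 = -26090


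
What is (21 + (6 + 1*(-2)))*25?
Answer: 625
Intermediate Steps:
(21 + (6 + 1*(-2)))*25 = (21 + (6 - 2))*25 = (21 + 4)*25 = 25*25 = 625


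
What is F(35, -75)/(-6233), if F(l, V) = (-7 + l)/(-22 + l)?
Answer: -28/81029 ≈ -0.00034556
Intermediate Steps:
F(l, V) = (-7 + l)/(-22 + l)
F(35, -75)/(-6233) = ((-7 + 35)/(-22 + 35))/(-6233) = (28/13)*(-1/6233) = -28/81029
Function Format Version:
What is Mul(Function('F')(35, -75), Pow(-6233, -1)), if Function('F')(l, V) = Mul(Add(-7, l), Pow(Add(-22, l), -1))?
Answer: Rational(-28, 81029) ≈ -0.00034556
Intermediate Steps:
Function('F')(l, V) = Mul(Pow(Add(-22, l), -1), Add(-7, l))
Mul(Function('F')(35, -75), Pow(-6233, -1)) = Mul(Mul(Pow(Add(-22, 35), -1), Add(-7, 35)), Pow(-6233, -1)) = Mul(Mul(Pow(13, -1), 28), Rational(-1, 6233)) = Mul(Mul(Rational(1, 13), 28), Rational(-1, 6233)) = Mul(Rational(28, 13), Rational(-1, 6233)) = Rational(-28, 81029)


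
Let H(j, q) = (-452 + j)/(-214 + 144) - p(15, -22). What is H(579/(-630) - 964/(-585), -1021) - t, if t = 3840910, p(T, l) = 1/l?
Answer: -24221889791329/6306300 ≈ -3.8409e+6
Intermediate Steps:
H(j, q) = 5007/770 - j/70 (H(j, q) = (-452 + j)/(-214 + 144) - 1/(-22) = (-452 + j)/(-70) - 1*(-1/22) = (-452 + j)*(-1/70) + 1/22 = (226/35 - j/70) + 1/22 = 5007/770 - j/70)
H(579/(-630) - 964/(-585), -1021) - t = (5007/770 - (579/(-630) - 964/(-585))/70) - 1*3840910 = (5007/770 - (579*(-1/630) - 964*(-1/585))/70) - 3840910 = (5007/770 - (-193/210 + 964/585)/70) - 3840910 = (5007/770 - 1/70*5969/8190) - 3840910 = (5007/770 - 5969/573300) - 3840910 = 40941671/6306300 - 3840910 = -24221889791329/6306300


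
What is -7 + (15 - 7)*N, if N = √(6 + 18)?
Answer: -7 + 16*√6 ≈ 32.192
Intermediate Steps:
N = 2*√6 (N = √24 = 2*√6 ≈ 4.8990)
-7 + (15 - 7)*N = -7 + (15 - 7)*(2*√6) = -7 + 8*(2*√6) = -7 + 16*√6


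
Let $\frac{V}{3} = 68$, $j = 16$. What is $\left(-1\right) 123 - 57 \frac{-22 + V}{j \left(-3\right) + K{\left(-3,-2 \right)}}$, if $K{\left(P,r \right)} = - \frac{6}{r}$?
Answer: $\frac{1613}{15} \approx 107.53$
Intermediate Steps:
$V = 204$ ($V = 3 \cdot 68 = 204$)
$\left(-1\right) 123 - 57 \frac{-22 + V}{j \left(-3\right) + K{\left(-3,-2 \right)}} = \left(-1\right) 123 - 57 \frac{-22 + 204}{16 \left(-3\right) - \frac{6}{-2}} = -123 - 57 \frac{182}{-48 - -3} = -123 - 57 \frac{182}{-48 + 3} = -123 - 57 \frac{182}{-45} = -123 - 57 \cdot 182 \left(- \frac{1}{45}\right) = -123 - - \frac{3458}{15} = -123 + \frac{3458}{15} = \frac{1613}{15}$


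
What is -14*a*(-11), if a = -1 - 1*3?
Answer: -616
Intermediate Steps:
a = -4 (a = -1 - 3 = -4)
-14*a*(-11) = -14*(-4)*(-11) = 56*(-11) = -616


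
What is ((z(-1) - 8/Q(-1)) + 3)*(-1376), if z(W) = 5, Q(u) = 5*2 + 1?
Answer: -110080/11 ≈ -10007.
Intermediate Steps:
Q(u) = 11 (Q(u) = 10 + 1 = 11)
((z(-1) - 8/Q(-1)) + 3)*(-1376) = ((5 - 8/11) + 3)*(-1376) = (47/11 + 3)*(-1376) = (80/11)*(-1376) = -110080/11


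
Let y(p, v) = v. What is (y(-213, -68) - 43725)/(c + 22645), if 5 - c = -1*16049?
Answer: -43793/38699 ≈ -1.1316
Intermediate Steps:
c = 16054 (c = 5 - (-1)*16049 = 5 - 1*(-16049) = 5 + 16049 = 16054)
(y(-213, -68) - 43725)/(c + 22645) = (-68 - 43725)/(16054 + 22645) = -43793/38699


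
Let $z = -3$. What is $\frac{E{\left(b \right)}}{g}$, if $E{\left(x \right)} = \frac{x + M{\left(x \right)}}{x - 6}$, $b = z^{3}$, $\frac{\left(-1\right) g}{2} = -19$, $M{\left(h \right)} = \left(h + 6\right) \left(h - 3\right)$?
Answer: $- \frac{201}{418} \approx -0.48086$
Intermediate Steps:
$M{\left(h \right)} = \left(-3 + h\right) \left(6 + h\right)$ ($M{\left(h \right)} = \left(6 + h\right) \left(-3 + h\right) = \left(-3 + h\right) \left(6 + h\right)$)
$g = 38$ ($g = \left(-2\right) \left(-19\right) = 38$)
$b = -27$ ($b = \left(-3\right)^{3} = -27$)
$E{\left(x \right)} = \frac{-18 + x^{2} + 4 x}{-6 + x}$ ($E{\left(x \right)} = \frac{x + \left(-18 + x^{2} + 3 x\right)}{x - 6} = \frac{-18 + x^{2} + 4 x}{-6 + x}$)
$\frac{E{\left(b \right)}}{g} = \frac{\frac{1}{-6 - 27} \left(-18 + \left(-27\right)^{2} + 4 \left(-27\right)\right)}{38} = \frac{\frac{1}{-33} \left(-18 + 729 - 108\right)}{38} = \frac{\left(- \frac{1}{33}\right) 603}{38} = \frac{1}{38} \left(- \frac{201}{11}\right) = - \frac{201}{418}$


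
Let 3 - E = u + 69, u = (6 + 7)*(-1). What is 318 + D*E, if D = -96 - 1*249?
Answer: 18603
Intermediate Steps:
D = -345 (D = -96 - 249 = -345)
u = -13 (u = 13*(-1) = -13)
E = -53 (E = 3 - (-13 + 69) = 3 - 1*56 = 3 - 56 = -53)
318 + D*E = 318 - 345*(-53) = 318 + 18285 = 18603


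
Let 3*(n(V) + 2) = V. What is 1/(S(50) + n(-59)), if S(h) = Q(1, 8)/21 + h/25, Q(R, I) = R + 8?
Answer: -21/404 ≈ -0.051980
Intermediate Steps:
n(V) = -2 + V/3
Q(R, I) = 8 + R
S(h) = 3/7 + h/25 (S(h) = (8 + 1)/21 + h/25 = 9*(1/21) + h*(1/25) = 3/7 + h/25)
1/(S(50) + n(-59)) = 1/((3/7 + (1/25)*50) + (-2 + (⅓)*(-59))) = 1/((3/7 + 2) + (-2 - 59/3)) = 1/(17/7 - 65/3) = 1/(-404/21) = -21/404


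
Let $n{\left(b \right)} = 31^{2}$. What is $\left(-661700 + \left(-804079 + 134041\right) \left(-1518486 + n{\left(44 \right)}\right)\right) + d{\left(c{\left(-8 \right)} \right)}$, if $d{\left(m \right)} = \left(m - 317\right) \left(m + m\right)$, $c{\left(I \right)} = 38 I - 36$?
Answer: $1016799201010$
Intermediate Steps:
$n{\left(b \right)} = 961$
$c{\left(I \right)} = -36 + 38 I$
$d{\left(m \right)} = 2 m \left(-317 + m\right)$ ($d{\left(m \right)} = \left(-317 + m\right) 2 m = 2 m \left(-317 + m\right)$)
$\left(-661700 + \left(-804079 + 134041\right) \left(-1518486 + n{\left(44 \right)}\right)\right) + d{\left(c{\left(-8 \right)} \right)} = \left(-661700 + \left(-804079 + 134041\right) \left(-1518486 + 961\right)\right) + 2 \left(-36 + 38 \left(-8\right)\right) \left(-317 + \left(-36 + 38 \left(-8\right)\right)\right) = \left(-661700 - -1016799415950\right) + 2 \left(-36 - 304\right) \left(-317 - 340\right) = \left(-661700 + 1016799415950\right) + 2 \left(-340\right) \left(-317 - 340\right) = 1016798754250 + 2 \left(-340\right) \left(-657\right) = 1016798754250 + 446760 = 1016799201010$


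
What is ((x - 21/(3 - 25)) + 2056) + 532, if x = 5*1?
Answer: 57067/22 ≈ 2594.0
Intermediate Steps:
x = 5
((x - 21/(3 - 25)) + 2056) + 532 = ((5 - 21/(3 - 25)) + 2056) + 532 = ((5 - 21/(-22)) + 2056) + 532 = ((5 - 1/22*(-21)) + 2056) + 532 = ((5 + 21/22) + 2056) + 532 = (131/22 + 2056) + 532 = 45363/22 + 532 = 57067/22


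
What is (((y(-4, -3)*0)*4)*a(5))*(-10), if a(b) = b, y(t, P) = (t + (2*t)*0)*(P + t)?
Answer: 0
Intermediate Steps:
y(t, P) = t*(P + t) (y(t, P) = (t + 0)*(P + t) = t*(P + t))
(((y(-4, -3)*0)*4)*a(5))*(-10) = (((-4*(-3 - 4)*0)*4)*5)*(-10) = (((-4*(-7)*0)*4)*5)*(-10) = (((28*0)*4)*5)*(-10) = ((0*4)*5)*(-10) = (0*5)*(-10) = 0*(-10) = 0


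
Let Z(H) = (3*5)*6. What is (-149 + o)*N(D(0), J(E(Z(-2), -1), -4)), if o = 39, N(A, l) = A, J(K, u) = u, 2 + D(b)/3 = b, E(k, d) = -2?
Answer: 660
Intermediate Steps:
Z(H) = 90 (Z(H) = 15*6 = 90)
D(b) = -6 + 3*b
(-149 + o)*N(D(0), J(E(Z(-2), -1), -4)) = (-149 + 39)*(-6 + 3*0) = -110*(-6 + 0) = -110*(-6) = 660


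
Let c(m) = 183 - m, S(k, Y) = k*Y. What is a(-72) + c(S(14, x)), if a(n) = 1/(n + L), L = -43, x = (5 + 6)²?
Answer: -173766/115 ≈ -1511.0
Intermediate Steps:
x = 121 (x = 11² = 121)
S(k, Y) = Y*k
a(n) = 1/(-43 + n) (a(n) = 1/(n - 43) = 1/(-43 + n))
a(-72) + c(S(14, x)) = 1/(-43 - 72) + (183 - 121*14) = 1/(-115) + (183 - 1*1694) = -1/115 + (183 - 1694) = -1/115 - 1511 = -173766/115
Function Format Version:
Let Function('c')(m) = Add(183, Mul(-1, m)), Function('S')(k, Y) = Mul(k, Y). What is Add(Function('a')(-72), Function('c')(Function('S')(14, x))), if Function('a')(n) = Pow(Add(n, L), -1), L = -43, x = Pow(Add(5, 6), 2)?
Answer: Rational(-173766, 115) ≈ -1511.0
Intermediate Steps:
x = 121 (x = Pow(11, 2) = 121)
Function('S')(k, Y) = Mul(Y, k)
Function('a')(n) = Pow(Add(-43, n), -1) (Function('a')(n) = Pow(Add(n, -43), -1) = Pow(Add(-43, n), -1))
Add(Function('a')(-72), Function('c')(Function('S')(14, x))) = Add(Pow(Add(-43, -72), -1), Add(183, Mul(-1, Mul(121, 14)))) = Add(Pow(-115, -1), Add(183, Mul(-1, 1694))) = Add(Rational(-1, 115), Add(183, -1694)) = Add(Rational(-1, 115), -1511) = Rational(-173766, 115)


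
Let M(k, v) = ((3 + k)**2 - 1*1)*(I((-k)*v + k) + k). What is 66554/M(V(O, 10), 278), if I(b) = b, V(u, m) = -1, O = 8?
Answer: 33277/414 ≈ 80.379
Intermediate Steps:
M(k, v) = (-1 + (3 + k)**2)*(2*k - k*v) (M(k, v) = ((3 + k)**2 - 1*1)*(((-k)*v + k) + k) = ((3 + k)**2 - 1)*((-k*v + k) + k) = (-1 + (3 + k)**2)*((k - k*v) + k) = (-1 + (3 + k)**2)*(2*k - k*v))
66554/M(V(O, 10), 278) = 66554/((-(-2 + 278 + (3 - 1)**2 - (3 - 1)**2*(-1 + 278)))) = 66554/((-(-2 + 278 + 2**2 - 1*2**2*277))) = 66554/((-(-2 + 278 + 4 - 1*4*277))) = 66554/((-(-2 + 278 + 4 - 1108))) = 66554/((-1*(-828))) = 66554/828 = 66554*(1/828) = 33277/414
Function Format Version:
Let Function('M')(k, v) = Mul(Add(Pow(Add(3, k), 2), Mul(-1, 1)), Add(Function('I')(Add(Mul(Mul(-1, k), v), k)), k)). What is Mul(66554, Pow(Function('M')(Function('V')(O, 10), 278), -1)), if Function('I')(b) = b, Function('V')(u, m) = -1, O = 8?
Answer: Rational(33277, 414) ≈ 80.379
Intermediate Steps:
Function('M')(k, v) = Mul(Add(-1, Pow(Add(3, k), 2)), Add(Mul(2, k), Mul(-1, k, v))) (Function('M')(k, v) = Mul(Add(Pow(Add(3, k), 2), Mul(-1, 1)), Add(Add(Mul(Mul(-1, k), v), k), k)) = Mul(Add(Pow(Add(3, k), 2), -1), Add(Add(Mul(-1, k, v), k), k)) = Mul(Add(-1, Pow(Add(3, k), 2)), Add(Add(k, Mul(-1, k, v)), k)) = Mul(Add(-1, Pow(Add(3, k), 2)), Add(Mul(2, k), Mul(-1, k, v))))
Mul(66554, Pow(Function('M')(Function('V')(O, 10), 278), -1)) = Mul(66554, Pow(Mul(-1, Add(-2, 278, Pow(Add(3, -1), 2), Mul(-1, Pow(Add(3, -1), 2), Add(-1, 278)))), -1)) = Mul(66554, Pow(Mul(-1, Add(-2, 278, Pow(2, 2), Mul(-1, Pow(2, 2), 277))), -1)) = Mul(66554, Pow(Mul(-1, Add(-2, 278, 4, Mul(-1, 4, 277))), -1)) = Mul(66554, Pow(Mul(-1, Add(-2, 278, 4, -1108)), -1)) = Mul(66554, Pow(Mul(-1, -828), -1)) = Mul(66554, Pow(828, -1)) = Mul(66554, Rational(1, 828)) = Rational(33277, 414)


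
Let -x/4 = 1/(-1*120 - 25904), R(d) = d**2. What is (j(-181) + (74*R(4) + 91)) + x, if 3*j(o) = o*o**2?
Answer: -38554009493/19518 ≈ -1.9753e+6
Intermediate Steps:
x = 1/6506 (x = -4/(-1*120 - 25904) = -4/(-120 - 25904) = -4/(-26024) = -4*(-1/26024) = 1/6506 ≈ 0.00015370)
j(o) = o**3/3 (j(o) = (o*o**2)/3 = o**3/3)
(j(-181) + (74*R(4) + 91)) + x = ((1/3)*(-181)**3 + (74*4**2 + 91)) + 1/6506 = ((1/3)*(-5929741) + (74*16 + 91)) + 1/6506 = (-5929741/3 + (1184 + 91)) + 1/6506 = (-5929741/3 + 1275) + 1/6506 = -5925916/3 + 1/6506 = -38554009493/19518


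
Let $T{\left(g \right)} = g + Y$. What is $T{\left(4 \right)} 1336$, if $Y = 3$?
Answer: $9352$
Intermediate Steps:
$T{\left(g \right)} = 3 + g$ ($T{\left(g \right)} = g + 3 = 3 + g$)
$T{\left(4 \right)} 1336 = \left(3 + 4\right) 1336 = 7 \cdot 1336 = 9352$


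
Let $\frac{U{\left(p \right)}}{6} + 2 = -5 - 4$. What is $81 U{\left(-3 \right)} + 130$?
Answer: $-5216$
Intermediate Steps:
$U{\left(p \right)} = -66$ ($U{\left(p \right)} = -12 + 6 \left(-5 - 4\right) = -12 + 6 \left(-9\right) = -12 - 54 = -66$)
$81 U{\left(-3 \right)} + 130 = 81 \left(-66\right) + 130 = -5346 + 130 = -5216$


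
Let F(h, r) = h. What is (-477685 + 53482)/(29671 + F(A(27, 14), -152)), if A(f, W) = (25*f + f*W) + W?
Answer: -141401/10246 ≈ -13.801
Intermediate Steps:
A(f, W) = W + 25*f + W*f (A(f, W) = (25*f + W*f) + W = W + 25*f + W*f)
(-477685 + 53482)/(29671 + F(A(27, 14), -152)) = (-477685 + 53482)/(29671 + (14 + 25*27 + 14*27)) = -424203/(29671 + (14 + 675 + 378)) = -424203/(29671 + 1067) = -424203/30738 = -424203*1/30738 = -141401/10246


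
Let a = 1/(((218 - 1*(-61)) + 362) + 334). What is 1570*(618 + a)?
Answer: 189201014/195 ≈ 9.7026e+5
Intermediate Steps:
a = 1/975 (a = 1/(((218 + 61) + 362) + 334) = 1/((279 + 362) + 334) = 1/(641 + 334) = 1/975 ≈ 0.0010256)
1570*(618 + a) = 1570*(618 + 1/975) = 1570*(602551/975) = 189201014/195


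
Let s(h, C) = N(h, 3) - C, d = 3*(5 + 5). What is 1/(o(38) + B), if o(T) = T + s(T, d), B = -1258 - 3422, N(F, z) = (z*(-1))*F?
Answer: -1/4786 ≈ -0.00020894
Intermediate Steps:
d = 30 (d = 3*10 = 30)
N(F, z) = -F*z (N(F, z) = (-z)*F = -F*z)
B = -4680
s(h, C) = -C - 3*h (s(h, C) = -1*h*3 - C = -3*h - C = -C - 3*h)
o(T) = -30 - 2*T (o(T) = T + (-1*30 - 3*T) = T + (-30 - 3*T) = -30 - 2*T)
1/(o(38) + B) = 1/((-30 - 2*38) - 4680) = 1/((-30 - 76) - 4680) = 1/(-106 - 4680) = 1/(-4786) = -1/4786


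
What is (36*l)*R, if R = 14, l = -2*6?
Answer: -6048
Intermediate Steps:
l = -12
(36*l)*R = (36*(-12))*14 = -432*14 = -6048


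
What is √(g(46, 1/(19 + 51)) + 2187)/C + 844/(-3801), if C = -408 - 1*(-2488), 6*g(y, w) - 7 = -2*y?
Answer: -844/3801 + √78222/12480 ≈ -0.19964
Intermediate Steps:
g(y, w) = 7/6 - y/3 (g(y, w) = 7/6 + (-2*y)/6 = 7/6 - y/3)
C = 2080 (C = -408 + 2488 = 2080)
√(g(46, 1/(19 + 51)) + 2187)/C + 844/(-3801) = √((7/6 - ⅓*46) + 2187)/2080 + 844/(-3801) = √((7/6 - 46/3) + 2187)*(1/2080) + 844*(-1/3801) = √(-85/6 + 2187)*(1/2080) - 844/3801 = √(13037/6)*(1/2080) - 844/3801 = (√78222/6)*(1/2080) - 844/3801 = √78222/12480 - 844/3801 = -844/3801 + √78222/12480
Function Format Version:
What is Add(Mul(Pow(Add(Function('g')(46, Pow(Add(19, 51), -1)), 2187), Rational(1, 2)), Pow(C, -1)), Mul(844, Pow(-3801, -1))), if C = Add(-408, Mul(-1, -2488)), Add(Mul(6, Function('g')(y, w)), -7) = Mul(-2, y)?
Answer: Add(Rational(-844, 3801), Mul(Rational(1, 12480), Pow(78222, Rational(1, 2)))) ≈ -0.19964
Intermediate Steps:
Function('g')(y, w) = Add(Rational(7, 6), Mul(Rational(-1, 3), y)) (Function('g')(y, w) = Add(Rational(7, 6), Mul(Rational(1, 6), Mul(-2, y))) = Add(Rational(7, 6), Mul(Rational(-1, 3), y)))
C = 2080 (C = Add(-408, 2488) = 2080)
Add(Mul(Pow(Add(Function('g')(46, Pow(Add(19, 51), -1)), 2187), Rational(1, 2)), Pow(C, -1)), Mul(844, Pow(-3801, -1))) = Add(Mul(Pow(Add(Add(Rational(7, 6), Mul(Rational(-1, 3), 46)), 2187), Rational(1, 2)), Pow(2080, -1)), Mul(844, Pow(-3801, -1))) = Add(Mul(Pow(Add(Add(Rational(7, 6), Rational(-46, 3)), 2187), Rational(1, 2)), Rational(1, 2080)), Mul(844, Rational(-1, 3801))) = Add(Mul(Pow(Add(Rational(-85, 6), 2187), Rational(1, 2)), Rational(1, 2080)), Rational(-844, 3801)) = Add(Mul(Pow(Rational(13037, 6), Rational(1, 2)), Rational(1, 2080)), Rational(-844, 3801)) = Add(Mul(Mul(Rational(1, 6), Pow(78222, Rational(1, 2))), Rational(1, 2080)), Rational(-844, 3801)) = Add(Mul(Rational(1, 12480), Pow(78222, Rational(1, 2))), Rational(-844, 3801)) = Add(Rational(-844, 3801), Mul(Rational(1, 12480), Pow(78222, Rational(1, 2))))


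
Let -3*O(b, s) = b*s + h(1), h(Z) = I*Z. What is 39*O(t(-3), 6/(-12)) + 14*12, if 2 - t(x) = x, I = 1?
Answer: 375/2 ≈ 187.50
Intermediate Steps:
t(x) = 2 - x
h(Z) = Z (h(Z) = 1*Z = Z)
O(b, s) = -⅓ - b*s/3 (O(b, s) = -(b*s + 1)/3 = -(1 + b*s)/3 = -⅓ - b*s/3)
39*O(t(-3), 6/(-12)) + 14*12 = 39*(-⅓ - (2 - 1*(-3))*6/(-12)/3) + 14*12 = 39*(-⅓ - (2 + 3)*6*(-1/12)/3) + 168 = 39*(-⅓ - ⅓*5*(-½)) + 168 = 39*(-⅓ + ⅚) + 168 = 39*(½) + 168 = 39/2 + 168 = 375/2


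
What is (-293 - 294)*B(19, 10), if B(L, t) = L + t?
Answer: -17023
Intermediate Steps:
(-293 - 294)*B(19, 10) = (-293 - 294)*(19 + 10) = -587*29 = -17023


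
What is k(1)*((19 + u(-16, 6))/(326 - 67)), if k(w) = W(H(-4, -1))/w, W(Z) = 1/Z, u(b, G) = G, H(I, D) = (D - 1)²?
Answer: 25/1036 ≈ 0.024131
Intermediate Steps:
H(I, D) = (-1 + D)²
W(Z) = 1/Z
k(w) = 1/(4*w) (k(w) = 1/(((-1 - 1)²)*w) = 1/(((-2)²)*w) = 1/(4*w))
k(1)*((19 + u(-16, 6))/(326 - 67)) = ((¼)/1)*((19 + 6)/(326 - 67)) = ((¼)*1)*(25/259) = (25*(1/259))/4 = (¼)*(25/259) = 25/1036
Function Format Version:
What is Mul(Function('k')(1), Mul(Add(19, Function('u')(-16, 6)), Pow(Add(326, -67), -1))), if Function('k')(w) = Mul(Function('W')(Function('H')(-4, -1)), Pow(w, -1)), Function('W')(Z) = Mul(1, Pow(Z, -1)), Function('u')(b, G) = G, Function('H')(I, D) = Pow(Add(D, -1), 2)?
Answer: Rational(25, 1036) ≈ 0.024131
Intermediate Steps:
Function('H')(I, D) = Pow(Add(-1, D), 2)
Function('W')(Z) = Pow(Z, -1)
Function('k')(w) = Mul(Rational(1, 4), Pow(w, -1)) (Function('k')(w) = Mul(Pow(Pow(Add(-1, -1), 2), -1), Pow(w, -1)) = Mul(Pow(Pow(-2, 2), -1), Pow(w, -1)) = Mul(Pow(4, -1), Pow(w, -1)) = Mul(Rational(1, 4), Pow(w, -1)))
Mul(Function('k')(1), Mul(Add(19, Function('u')(-16, 6)), Pow(Add(326, -67), -1))) = Mul(Mul(Rational(1, 4), Pow(1, -1)), Mul(Add(19, 6), Pow(Add(326, -67), -1))) = Mul(Mul(Rational(1, 4), 1), Mul(25, Pow(259, -1))) = Mul(Rational(1, 4), Mul(25, Rational(1, 259))) = Mul(Rational(1, 4), Rational(25, 259)) = Rational(25, 1036)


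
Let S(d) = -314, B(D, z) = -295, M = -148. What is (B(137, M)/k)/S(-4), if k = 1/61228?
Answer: 9031130/157 ≈ 57523.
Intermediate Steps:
k = 1/61228 ≈ 1.6332e-5
(B(137, M)/k)/S(-4) = -295/1/61228/(-314) = -295*61228*(-1/314) = -18062260*(-1/314) = 9031130/157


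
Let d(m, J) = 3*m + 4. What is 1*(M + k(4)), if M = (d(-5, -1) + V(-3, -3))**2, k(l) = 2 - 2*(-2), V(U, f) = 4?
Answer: 55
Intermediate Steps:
k(l) = 6 (k(l) = 2 + 4 = 6)
d(m, J) = 4 + 3*m
M = 49 (M = ((4 + 3*(-5)) + 4)**2 = ((4 - 15) + 4)**2 = (-11 + 4)**2 = (-7)**2 = 49)
1*(M + k(4)) = 1*(49 + 6) = 1*55 = 55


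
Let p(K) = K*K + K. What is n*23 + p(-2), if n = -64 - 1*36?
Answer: -2298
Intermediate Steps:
n = -100 (n = -64 - 36 = -100)
p(K) = K + K² (p(K) = K² + K = K + K²)
n*23 + p(-2) = -100*23 - 2*(1 - 2) = -2300 - 2*(-1) = -2300 + 2 = -2298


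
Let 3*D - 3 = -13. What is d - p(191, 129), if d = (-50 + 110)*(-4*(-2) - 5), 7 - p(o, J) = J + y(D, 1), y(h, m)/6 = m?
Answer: 308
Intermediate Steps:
D = -10/3 (D = 1 + (⅓)*(-13) = 1 - 13/3 = -10/3 ≈ -3.3333)
y(h, m) = 6*m
p(o, J) = 1 - J (p(o, J) = 7 - (J + 6*1) = 7 - (J + 6) = 7 - (6 + J) = 7 + (-6 - J) = 1 - J)
d = 180 (d = 60*(8 - 5) = 60*3 = 180)
d - p(191, 129) = 180 - (1 - 1*129) = 180 - (1 - 129) = 180 - 1*(-128) = 180 + 128 = 308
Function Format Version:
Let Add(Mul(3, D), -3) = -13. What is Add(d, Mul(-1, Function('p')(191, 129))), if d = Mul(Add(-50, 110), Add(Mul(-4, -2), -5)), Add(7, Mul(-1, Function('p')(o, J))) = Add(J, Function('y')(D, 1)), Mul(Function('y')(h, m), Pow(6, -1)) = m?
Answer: 308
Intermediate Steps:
D = Rational(-10, 3) (D = Add(1, Mul(Rational(1, 3), -13)) = Add(1, Rational(-13, 3)) = Rational(-10, 3) ≈ -3.3333)
Function('y')(h, m) = Mul(6, m)
Function('p')(o, J) = Add(1, Mul(-1, J)) (Function('p')(o, J) = Add(7, Mul(-1, Add(J, Mul(6, 1)))) = Add(7, Mul(-1, Add(J, 6))) = Add(7, Mul(-1, Add(6, J))) = Add(7, Add(-6, Mul(-1, J))) = Add(1, Mul(-1, J)))
d = 180 (d = Mul(60, Add(8, -5)) = Mul(60, 3) = 180)
Add(d, Mul(-1, Function('p')(191, 129))) = Add(180, Mul(-1, Add(1, Mul(-1, 129)))) = Add(180, Mul(-1, Add(1, -129))) = Add(180, Mul(-1, -128)) = Add(180, 128) = 308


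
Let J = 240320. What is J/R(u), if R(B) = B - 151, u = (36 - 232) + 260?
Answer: -240320/87 ≈ -2762.3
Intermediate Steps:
u = 64 (u = -196 + 260 = 64)
R(B) = -151 + B
J/R(u) = 240320/(-151 + 64) = 240320/(-87) = 240320*(-1/87) = -240320/87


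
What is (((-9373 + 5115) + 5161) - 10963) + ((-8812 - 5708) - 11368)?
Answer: -35948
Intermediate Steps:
(((-9373 + 5115) + 5161) - 10963) + ((-8812 - 5708) - 11368) = ((-4258 + 5161) - 10963) + (-14520 - 11368) = (903 - 10963) - 25888 = -10060 - 25888 = -35948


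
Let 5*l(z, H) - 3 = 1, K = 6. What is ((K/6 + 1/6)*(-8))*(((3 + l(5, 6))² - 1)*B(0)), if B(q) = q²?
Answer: 0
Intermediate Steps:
l(z, H) = ⅘ (l(z, H) = ⅗ + (⅕)*1 = ⅗ + ⅕ = ⅘)
((K/6 + 1/6)*(-8))*(((3 + l(5, 6))² - 1)*B(0)) = ((6/6 + 1/6)*(-8))*(((3 + ⅘)² - 1)*0²) = ((6*(⅙) + 1*(⅙))*(-8))*(((19/5)² - 1)*0) = ((1 + ⅙)*(-8))*((361/25 - 1)*0) = ((7/6)*(-8))*((336/25)*0) = -28/3*0 = 0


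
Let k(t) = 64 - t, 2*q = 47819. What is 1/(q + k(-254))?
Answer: 2/48455 ≈ 4.1275e-5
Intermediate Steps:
q = 47819/2 (q = (½)*47819 = 47819/2 ≈ 23910.)
1/(q + k(-254)) = 1/(47819/2 + (64 - 1*(-254))) = 1/(47819/2 + (64 + 254)) = 1/(47819/2 + 318) = 1/(48455/2) = 2/48455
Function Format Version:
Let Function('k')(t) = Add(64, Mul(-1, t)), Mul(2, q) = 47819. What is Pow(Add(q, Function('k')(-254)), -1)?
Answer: Rational(2, 48455) ≈ 4.1275e-5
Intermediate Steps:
q = Rational(47819, 2) (q = Mul(Rational(1, 2), 47819) = Rational(47819, 2) ≈ 23910.)
Pow(Add(q, Function('k')(-254)), -1) = Pow(Add(Rational(47819, 2), Add(64, Mul(-1, -254))), -1) = Pow(Add(Rational(47819, 2), Add(64, 254)), -1) = Pow(Add(Rational(47819, 2), 318), -1) = Pow(Rational(48455, 2), -1) = Rational(2, 48455)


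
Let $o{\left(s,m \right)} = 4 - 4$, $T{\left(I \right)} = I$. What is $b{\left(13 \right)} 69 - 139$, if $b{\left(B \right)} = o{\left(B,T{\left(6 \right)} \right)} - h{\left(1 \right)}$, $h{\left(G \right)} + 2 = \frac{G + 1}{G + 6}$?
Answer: $- \frac{145}{7} \approx -20.714$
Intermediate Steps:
$o{\left(s,m \right)} = 0$ ($o{\left(s,m \right)} = 4 - 4 = 0$)
$h{\left(G \right)} = -2 + \frac{1 + G}{6 + G}$ ($h{\left(G \right)} = -2 + \frac{G + 1}{G + 6} = -2 + \frac{1 + G}{6 + G}$)
$b{\left(B \right)} = \frac{12}{7}$ ($b{\left(B \right)} = 0 - \frac{-11 - 1}{6 + 1} = 0 - \frac{-11 - 1}{7} = 0 - \frac{1}{7} \left(-12\right) = 0 - - \frac{12}{7} = 0 + \frac{12}{7} = \frac{12}{7}$)
$b{\left(13 \right)} 69 - 139 = \frac{12}{7} \cdot 69 - 139 = \frac{828}{7} - 139 = - \frac{145}{7}$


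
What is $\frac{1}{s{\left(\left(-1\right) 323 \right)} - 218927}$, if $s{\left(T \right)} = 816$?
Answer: $- \frac{1}{218111} \approx -4.5848 \cdot 10^{-6}$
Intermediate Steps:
$\frac{1}{s{\left(\left(-1\right) 323 \right)} - 218927} = \frac{1}{816 - 218927} = \frac{1}{-218111} = - \frac{1}{218111}$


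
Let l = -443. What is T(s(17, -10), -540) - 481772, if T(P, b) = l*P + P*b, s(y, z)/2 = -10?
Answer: -462112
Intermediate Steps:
s(y, z) = -20 (s(y, z) = 2*(-10) = -20)
T(P, b) = -443*P + P*b
T(s(17, -10), -540) - 481772 = -20*(-443 - 540) - 481772 = -20*(-983) - 481772 = 19660 - 481772 = -462112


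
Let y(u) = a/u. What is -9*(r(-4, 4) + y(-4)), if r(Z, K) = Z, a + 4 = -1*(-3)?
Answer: 135/4 ≈ 33.750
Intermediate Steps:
a = -1 (a = -4 - 1*(-3) = -4 + 3 = -1)
y(u) = -1/u
-9*(r(-4, 4) + y(-4)) = -9*(-4 - 1/(-4)) = -9*(-4 - 1*(-1/4)) = -9*(-4 + 1/4) = -9*(-15/4) = 135/4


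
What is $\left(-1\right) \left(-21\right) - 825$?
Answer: $-804$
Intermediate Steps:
$\left(-1\right) \left(-21\right) - 825 = 21 - 825 = -804$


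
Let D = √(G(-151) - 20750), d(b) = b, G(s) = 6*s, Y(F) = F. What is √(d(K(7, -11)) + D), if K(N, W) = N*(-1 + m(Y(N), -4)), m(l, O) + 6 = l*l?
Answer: √(294 + 2*I*√5414) ≈ 17.646 + 4.1697*I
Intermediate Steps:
m(l, O) = -6 + l² (m(l, O) = -6 + l*l = -6 + l²)
K(N, W) = N*(-7 + N²) (K(N, W) = N*(-1 + (-6 + N²)) = N*(-7 + N²))
D = 2*I*√5414 (D = √(6*(-151) - 20750) = √(-906 - 20750) = √(-21656) = 2*I*√5414 ≈ 147.16*I)
√(d(K(7, -11)) + D) = √(7*(-7 + 7²) + 2*I*√5414) = √(7*(-7 + 49) + 2*I*√5414) = √(7*42 + 2*I*√5414) = √(294 + 2*I*√5414)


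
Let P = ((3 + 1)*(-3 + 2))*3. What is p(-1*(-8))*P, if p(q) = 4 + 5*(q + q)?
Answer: -1008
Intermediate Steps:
p(q) = 4 + 10*q (p(q) = 4 + 5*(2*q) = 4 + 10*q)
P = -12 (P = (4*(-1))*3 = -4*3 = -12)
p(-1*(-8))*P = (4 + 10*(-1*(-8)))*(-12) = (4 + 10*8)*(-12) = (4 + 80)*(-12) = 84*(-12) = -1008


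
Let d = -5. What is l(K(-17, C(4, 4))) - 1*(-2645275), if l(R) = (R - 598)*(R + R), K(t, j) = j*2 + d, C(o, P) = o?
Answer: 2641705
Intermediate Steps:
K(t, j) = -5 + 2*j (K(t, j) = j*2 - 5 = 2*j - 5 = -5 + 2*j)
l(R) = 2*R*(-598 + R) (l(R) = (-598 + R)*(2*R) = 2*R*(-598 + R))
l(K(-17, C(4, 4))) - 1*(-2645275) = 2*(-5 + 2*4)*(-598 + (-5 + 2*4)) - 1*(-2645275) = 2*(-5 + 8)*(-598 + (-5 + 8)) + 2645275 = 2*3*(-598 + 3) + 2645275 = 2*3*(-595) + 2645275 = -3570 + 2645275 = 2641705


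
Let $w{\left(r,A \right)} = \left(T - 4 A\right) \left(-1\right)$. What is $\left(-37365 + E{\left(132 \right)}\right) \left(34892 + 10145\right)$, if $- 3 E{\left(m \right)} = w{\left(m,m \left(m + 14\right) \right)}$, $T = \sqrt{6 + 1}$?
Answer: $-2840078257 + \frac{45037 \sqrt{7}}{3} \approx -2.84 \cdot 10^{9}$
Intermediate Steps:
$T = \sqrt{7} \approx 2.6458$
$w{\left(r,A \right)} = - \sqrt{7} + 4 A$ ($w{\left(r,A \right)} = \left(\sqrt{7} - 4 A\right) \left(-1\right) = - \sqrt{7} + 4 A$)
$E{\left(m \right)} = \frac{\sqrt{7}}{3} - \frac{4 m \left(14 + m\right)}{3}$ ($E{\left(m \right)} = - \frac{- \sqrt{7} + 4 m \left(m + 14\right)}{3} = - \frac{- \sqrt{7} + 4 m \left(14 + m\right)}{3} = \frac{\sqrt{7}}{3} - \frac{4 m \left(14 + m\right)}{3}$)
$\left(-37365 + E{\left(132 \right)}\right) \left(34892 + 10145\right) = \left(-37365 + \left(\frac{\sqrt{7}}{3} - 176 \left(14 + 132\right)\right)\right) \left(34892 + 10145\right) = \left(-37365 + \left(\frac{\sqrt{7}}{3} - 176 \cdot 146\right)\right) 45037 = \left(-37365 - \left(25696 - \frac{\sqrt{7}}{3}\right)\right) 45037 = \left(-63061 + \frac{\sqrt{7}}{3}\right) 45037 = -2840078257 + \frac{45037 \sqrt{7}}{3}$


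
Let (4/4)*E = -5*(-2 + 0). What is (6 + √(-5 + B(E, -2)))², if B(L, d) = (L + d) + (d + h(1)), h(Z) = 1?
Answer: (6 + √2)² ≈ 54.971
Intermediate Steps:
E = 10 (E = -5*(-2 + 0) = -5*(-2) = 10)
B(L, d) = 1 + L + 2*d (B(L, d) = (L + d) + (d + 1) = (L + d) + (1 + d) = 1 + L + 2*d)
(6 + √(-5 + B(E, -2)))² = (6 + √(-5 + (1 + 10 + 2*(-2))))² = (6 + √(-5 + (1 + 10 - 4)))² = (6 + √(-5 + 7))² = (6 + √2)²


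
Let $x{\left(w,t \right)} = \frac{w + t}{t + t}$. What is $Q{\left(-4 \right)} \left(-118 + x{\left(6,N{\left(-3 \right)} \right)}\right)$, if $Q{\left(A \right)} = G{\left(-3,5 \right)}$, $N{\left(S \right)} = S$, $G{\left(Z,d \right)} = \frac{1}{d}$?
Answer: $- \frac{237}{10} \approx -23.7$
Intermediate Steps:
$x{\left(w,t \right)} = \frac{t + w}{2 t}$
$Q{\left(A \right)} = \frac{1}{5}$
$Q{\left(-4 \right)} \left(-118 + x{\left(6,N{\left(-3 \right)} \right)}\right) = \frac{-118 + \frac{-3 + 6}{2 \left(-3\right)}}{5} = \frac{-118 + \frac{1}{2} \left(- \frac{1}{3}\right) 3}{5} = \frac{-118 - \frac{1}{2}}{5} = \frac{1}{5} \left(- \frac{237}{2}\right) = - \frac{237}{10}$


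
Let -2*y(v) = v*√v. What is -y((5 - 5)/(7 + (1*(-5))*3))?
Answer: 0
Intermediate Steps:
y(v) = -v^(3/2)/2 (y(v) = -v*√v/2 = -v^(3/2)/2)
-y((5 - 5)/(7 + (1*(-5))*3)) = -(-1)*((5 - 5)/(7 + (1*(-5))*3))^(3/2)/2 = -(-1)*(0/(7 - 5*3))^(3/2)/2 = -(-1)*(0/(7 - 15))^(3/2)/2 = -(-1)*(0/(-8))^(3/2)/2 = -(-1)*(0*(-⅛))^(3/2)/2 = -(-1)*0^(3/2)/2 = -(-1)*0/2 = -1*0 = 0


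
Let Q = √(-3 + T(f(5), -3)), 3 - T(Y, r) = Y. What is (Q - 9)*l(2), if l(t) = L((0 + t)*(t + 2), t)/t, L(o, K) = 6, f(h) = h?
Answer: -27 + 3*I*√5 ≈ -27.0 + 6.7082*I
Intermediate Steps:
T(Y, r) = 3 - Y
Q = I*√5 (Q = √(-3 + (3 - 1*5)) = √(-3 + (3 - 5)) = √(-3 - 2) = √(-5) = I*√5 ≈ 2.2361*I)
l(t) = 6/t
(Q - 9)*l(2) = (I*√5 - 9)*(6/2) = (-9 + I*√5)*(6*(½)) = (-9 + I*√5)*3 = -27 + 3*I*√5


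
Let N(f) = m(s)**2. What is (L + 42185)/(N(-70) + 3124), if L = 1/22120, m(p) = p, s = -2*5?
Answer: 933132201/71314880 ≈ 13.085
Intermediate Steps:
s = -10
N(f) = 100 (N(f) = (-10)**2 = 100)
L = 1/22120 ≈ 4.5208e-5
(L + 42185)/(N(-70) + 3124) = (1/22120 + 42185)/(100 + 3124) = (933132201/22120)/3224 = (933132201/22120)*(1/3224) = 933132201/71314880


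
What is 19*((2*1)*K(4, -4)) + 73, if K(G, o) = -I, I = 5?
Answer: -117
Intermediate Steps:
K(G, o) = -5 (K(G, o) = -1*5 = -5)
19*((2*1)*K(4, -4)) + 73 = 19*((2*1)*(-5)) + 73 = 19*(2*(-5)) + 73 = 19*(-10) + 73 = -190 + 73 = -117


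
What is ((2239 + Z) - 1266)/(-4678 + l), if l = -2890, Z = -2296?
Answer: 1323/7568 ≈ 0.17481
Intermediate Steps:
((2239 + Z) - 1266)/(-4678 + l) = ((2239 - 2296) - 1266)/(-4678 - 2890) = (-57 - 1266)/(-7568) = -1323*(-1/7568) = 1323/7568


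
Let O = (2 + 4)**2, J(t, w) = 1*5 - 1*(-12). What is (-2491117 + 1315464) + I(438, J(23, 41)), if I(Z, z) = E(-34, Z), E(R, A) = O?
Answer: -1175617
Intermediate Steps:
J(t, w) = 17 (J(t, w) = 5 + 12 = 17)
O = 36 (O = 6**2 = 36)
E(R, A) = 36
I(Z, z) = 36
(-2491117 + 1315464) + I(438, J(23, 41)) = (-2491117 + 1315464) + 36 = -1175653 + 36 = -1175617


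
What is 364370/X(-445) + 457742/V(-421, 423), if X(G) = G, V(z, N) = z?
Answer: -71418992/37469 ≈ -1906.1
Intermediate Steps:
364370/X(-445) + 457742/V(-421, 423) = 364370/(-445) + 457742/(-421) = 364370*(-1/445) + 457742*(-1/421) = -72874/89 - 457742/421 = -71418992/37469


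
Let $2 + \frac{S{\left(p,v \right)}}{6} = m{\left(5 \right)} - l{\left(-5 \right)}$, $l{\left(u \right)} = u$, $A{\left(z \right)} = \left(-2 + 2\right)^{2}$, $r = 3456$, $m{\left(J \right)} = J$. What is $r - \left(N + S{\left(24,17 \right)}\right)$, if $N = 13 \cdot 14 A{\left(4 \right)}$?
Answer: $3408$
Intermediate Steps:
$A{\left(z \right)} = 0$ ($A{\left(z \right)} = 0^{2} = 0$)
$S{\left(p,v \right)} = 48$ ($S{\left(p,v \right)} = -12 + 6 \left(5 - -5\right) = -12 + 6 \left(5 + 5\right) = -12 + 6 \cdot 10 = -12 + 60 = 48$)
$N = 0$ ($N = 13 \cdot 14 \cdot 0 = 182 \cdot 0 = 0$)
$r - \left(N + S{\left(24,17 \right)}\right) = 3456 - \left(0 + 48\right) = 3456 - 48 = 3408$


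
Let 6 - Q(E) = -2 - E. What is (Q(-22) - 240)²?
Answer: 64516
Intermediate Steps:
Q(E) = 8 + E (Q(E) = 6 - (-2 - E) = 6 + (2 + E) = 8 + E)
(Q(-22) - 240)² = ((8 - 22) - 240)² = (-14 - 240)² = (-254)² = 64516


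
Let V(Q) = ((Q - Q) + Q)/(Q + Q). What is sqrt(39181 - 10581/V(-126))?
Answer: sqrt(18019) ≈ 134.23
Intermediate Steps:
V(Q) = 1/2 (V(Q) = (0 + Q)/((2*Q)) = Q*(1/(2*Q)) = 1/2)
sqrt(39181 - 10581/V(-126)) = sqrt(39181 - 10581/1/2) = sqrt(39181 - 10581*2) = sqrt(39181 - 21162) = sqrt(18019)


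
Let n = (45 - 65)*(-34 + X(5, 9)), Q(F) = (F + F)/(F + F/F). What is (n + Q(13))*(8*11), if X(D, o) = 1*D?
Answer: 358424/7 ≈ 51203.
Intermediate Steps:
X(D, o) = D
Q(F) = 2*F/(1 + F) (Q(F) = (2*F)/(F + 1) = (2*F)/(1 + F) = 2*F/(1 + F))
n = 580 (n = (45 - 65)*(-34 + 5) = -20*(-29) = 580)
(n + Q(13))*(8*11) = (580 + 2*13/(1 + 13))*(8*11) = (580 + 2*13/14)*88 = (580 + 2*13*(1/14))*88 = (580 + 13/7)*88 = (4073/7)*88 = 358424/7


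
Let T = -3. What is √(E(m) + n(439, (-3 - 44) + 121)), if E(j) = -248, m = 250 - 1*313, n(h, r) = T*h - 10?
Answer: 15*I*√7 ≈ 39.686*I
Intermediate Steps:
n(h, r) = -10 - 3*h (n(h, r) = -3*h - 10 = -10 - 3*h)
m = -63 (m = 250 - 313 = -63)
√(E(m) + n(439, (-3 - 44) + 121)) = √(-248 + (-10 - 3*439)) = √(-248 + (-10 - 1317)) = √(-248 - 1327) = √(-1575) = 15*I*√7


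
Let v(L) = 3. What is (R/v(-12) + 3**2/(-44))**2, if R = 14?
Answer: 346921/17424 ≈ 19.911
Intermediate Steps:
(R/v(-12) + 3**2/(-44))**2 = (14/3 + 3**2/(-44))**2 = (14*(1/3) + 9*(-1/44))**2 = (14/3 - 9/44)**2 = (589/132)**2 = 346921/17424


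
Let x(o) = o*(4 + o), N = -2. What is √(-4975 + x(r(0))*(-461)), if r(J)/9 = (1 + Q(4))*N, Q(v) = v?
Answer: I*√3573115 ≈ 1890.3*I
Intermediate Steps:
r(J) = -90 (r(J) = 9*((1 + 4)*(-2)) = 9*(5*(-2)) = 9*(-10) = -90)
√(-4975 + x(r(0))*(-461)) = √(-4975 - 90*(4 - 90)*(-461)) = √(-4975 - 90*(-86)*(-461)) = √(-4975 + 7740*(-461)) = √(-4975 - 3568140) = √(-3573115) = I*√3573115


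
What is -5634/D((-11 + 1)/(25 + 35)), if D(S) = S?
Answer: 33804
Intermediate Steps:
-5634/D((-11 + 1)/(25 + 35)) = -5634*(25 + 35)/(-11 + 1) = -5634/((-10/60)) = -5634/((-10*1/60)) = -5634/(-⅙) = -5634*(-6) = 33804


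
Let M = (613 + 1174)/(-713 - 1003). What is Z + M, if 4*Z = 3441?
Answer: 737201/858 ≈ 859.21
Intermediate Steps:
Z = 3441/4 (Z = (¼)*3441 = 3441/4 ≈ 860.25)
M = -1787/1716 (M = 1787/(-1716) = 1787*(-1/1716) = -1787/1716 ≈ -1.0414)
Z + M = 3441/4 - 1787/1716 = 737201/858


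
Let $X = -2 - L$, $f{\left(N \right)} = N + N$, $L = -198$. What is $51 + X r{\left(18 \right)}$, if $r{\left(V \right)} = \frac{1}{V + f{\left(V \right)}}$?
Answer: $\frac{1475}{27} \approx 54.63$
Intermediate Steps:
$f{\left(N \right)} = 2 N$
$r{\left(V \right)} = \frac{1}{3 V}$ ($r{\left(V \right)} = \frac{1}{V + 2 V} = \frac{1}{3 V}$)
$X = 196$ ($X = -2 - -198 = -2 + 198 = 196$)
$51 + X r{\left(18 \right)} = 51 + 196 \frac{1}{3 \cdot 18} = 51 + 196 \cdot \frac{1}{3} \cdot \frac{1}{18} = 51 + 196 \cdot \frac{1}{54} = 51 + \frac{98}{27} = \frac{1475}{27}$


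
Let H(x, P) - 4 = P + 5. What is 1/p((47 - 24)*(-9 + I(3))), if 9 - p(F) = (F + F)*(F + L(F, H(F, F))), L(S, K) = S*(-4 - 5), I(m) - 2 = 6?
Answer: 1/8473 ≈ 0.00011802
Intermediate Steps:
H(x, P) = 9 + P (H(x, P) = 4 + (P + 5) = 4 + (5 + P) = 9 + P)
I(m) = 8 (I(m) = 2 + 6 = 8)
L(S, K) = -9*S (L(S, K) = S*(-9) = -9*S)
p(F) = 9 + 16*F² (p(F) = 9 - (F + F)*(F - 9*F) = 9 - 2*F*(-8*F) = 9 - (-16)*F² = 9 + 16*F²)
1/p((47 - 24)*(-9 + I(3))) = 1/(9 + 16*((47 - 24)*(-9 + 8))²) = 1/(9 + 16*(23*(-1))²) = 1/(9 + 16*(-23)²) = 1/(9 + 16*529) = 1/(9 + 8464) = 1/8473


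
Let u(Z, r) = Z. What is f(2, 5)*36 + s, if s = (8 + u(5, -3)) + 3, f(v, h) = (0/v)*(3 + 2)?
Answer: 16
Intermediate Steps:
f(v, h) = 0 (f(v, h) = 0*5 = 0)
s = 16 (s = (8 + 5) + 3 = 13 + 3 = 16)
f(2, 5)*36 + s = 0*36 + 16 = 0 + 16 = 16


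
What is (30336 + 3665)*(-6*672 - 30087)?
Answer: -1160080119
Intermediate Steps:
(30336 + 3665)*(-6*672 - 30087) = 34001*(-4032 - 30087) = 34001*(-34119) = -1160080119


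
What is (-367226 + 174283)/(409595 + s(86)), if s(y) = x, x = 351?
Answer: -192943/409946 ≈ -0.47065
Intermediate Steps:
s(y) = 351
(-367226 + 174283)/(409595 + s(86)) = (-367226 + 174283)/(409595 + 351) = -192943/409946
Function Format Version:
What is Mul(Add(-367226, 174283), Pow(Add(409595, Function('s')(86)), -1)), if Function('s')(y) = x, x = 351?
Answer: Rational(-192943, 409946) ≈ -0.47065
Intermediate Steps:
Function('s')(y) = 351
Mul(Add(-367226, 174283), Pow(Add(409595, Function('s')(86)), -1)) = Mul(Add(-367226, 174283), Pow(Add(409595, 351), -1)) = Mul(-192943, Pow(409946, -1)) = Mul(-192943, Rational(1, 409946)) = Rational(-192943, 409946)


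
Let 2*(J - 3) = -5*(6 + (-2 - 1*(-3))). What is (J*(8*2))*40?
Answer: -9280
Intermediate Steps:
J = -29/2 (J = 3 + (-5*(6 + (-2 - 1*(-3))))/2 = 3 + (-5*(6 + (-2 + 3)))/2 = 3 + (-5*(6 + 1))/2 = 3 + (-5*7)/2 = 3 + (1/2)*(-35) = 3 - 35/2 = -29/2 ≈ -14.500)
(J*(8*2))*40 = -116*2*40 = -29/2*16*40 = -232*40 = -9280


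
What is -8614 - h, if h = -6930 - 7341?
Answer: 5657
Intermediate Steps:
h = -14271
-8614 - h = -8614 - 1*(-14271) = -8614 + 14271 = 5657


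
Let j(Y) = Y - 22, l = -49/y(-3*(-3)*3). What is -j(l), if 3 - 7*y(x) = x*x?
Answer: 15629/726 ≈ 21.528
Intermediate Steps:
y(x) = 3/7 - x**2/7 (y(x) = 3/7 - x*x/7 = 3/7 - x**2/7)
l = 343/726 (l = -49/(3/7 - (-3*(-3)*3)**2/7) = -49/(3/7 - (9*3)**2/7) = -49/(3/7 - 1/7*27**2) = -49/(3/7 - 1/7*729) = -49/(3/7 - 729/7) = -49/(-726/7) = -49*(-7/726) = 343/726 ≈ 0.47245)
j(Y) = -22 + Y
-j(l) = -(-22 + 343/726) = -1*(-15629/726) = 15629/726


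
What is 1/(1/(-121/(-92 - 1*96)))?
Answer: 121/188 ≈ 0.64362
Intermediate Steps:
1/(1/(-121/(-92 - 1*96))) = 1/(1/(-121/(-92 - 96))) = 1/(1/(-121/(-188))) = 1/(1/(-121*(-1)/188)) = 1/(1/(-1*(-121/188))) = 1/(1/(121/188)) = 1/(188/121) = 121/188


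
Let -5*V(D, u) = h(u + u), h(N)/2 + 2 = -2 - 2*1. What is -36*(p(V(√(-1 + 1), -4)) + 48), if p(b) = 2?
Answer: -1800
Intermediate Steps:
h(N) = -12 (h(N) = -4 + 2*(-2 - 2*1) = -4 + 2*(-2 - 2) = -4 + 2*(-4) = -4 - 8 = -12)
V(D, u) = 12/5 (V(D, u) = -⅕*(-12) = 12/5)
-36*(p(V(√(-1 + 1), -4)) + 48) = -36*(2 + 48) = -36*50 = -1800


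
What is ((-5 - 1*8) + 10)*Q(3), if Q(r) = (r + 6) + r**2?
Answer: -54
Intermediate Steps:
Q(r) = 6 + r + r**2 (Q(r) = (6 + r) + r**2 = 6 + r + r**2)
((-5 - 1*8) + 10)*Q(3) = ((-5 - 1*8) + 10)*(6 + 3 + 3**2) = ((-5 - 8) + 10)*(6 + 3 + 9) = (-13 + 10)*18 = -3*18 = -54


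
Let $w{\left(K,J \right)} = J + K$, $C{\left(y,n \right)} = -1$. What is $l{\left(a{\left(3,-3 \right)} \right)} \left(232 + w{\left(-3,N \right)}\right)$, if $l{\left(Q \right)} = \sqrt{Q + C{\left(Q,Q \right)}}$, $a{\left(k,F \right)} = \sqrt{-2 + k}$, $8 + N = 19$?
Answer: $0$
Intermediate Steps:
$N = 11$ ($N = -8 + 19 = 11$)
$l{\left(Q \right)} = \sqrt{-1 + Q}$ ($l{\left(Q \right)} = \sqrt{Q - 1} = \sqrt{-1 + Q}$)
$l{\left(a{\left(3,-3 \right)} \right)} \left(232 + w{\left(-3,N \right)}\right) = \sqrt{-1 + \sqrt{-2 + 3}} \left(232 + \left(11 - 3\right)\right) = \sqrt{-1 + \sqrt{1}} \left(232 + 8\right) = \sqrt{-1 + 1} \cdot 240 = \sqrt{0} \cdot 240 = 0 \cdot 240 = 0$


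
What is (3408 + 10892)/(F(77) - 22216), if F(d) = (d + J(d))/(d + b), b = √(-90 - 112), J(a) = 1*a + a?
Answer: 14300*(-√202 + 77*I)/(-1710401*I + 22216*√202) ≈ -0.64376 + 1.5519e-5*I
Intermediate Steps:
J(a) = 2*a (J(a) = a + a = 2*a)
b = I*√202 (b = √(-202) = I*√202 ≈ 14.213*I)
F(d) = 3*d/(d + I*√202) (F(d) = (d + 2*d)/(d + I*√202) = (3*d)/(d + I*√202) = 3*d/(d + I*√202))
(3408 + 10892)/(F(77) - 22216) = (3408 + 10892)/(3*77/(77 + I*√202) - 22216) = 14300/(231/(77 + I*√202) - 22216) = 14300/(-22216 + 231/(77 + I*√202))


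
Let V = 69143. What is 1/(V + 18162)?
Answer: 1/87305 ≈ 1.1454e-5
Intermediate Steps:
1/(V + 18162) = 1/(69143 + 18162) = 1/87305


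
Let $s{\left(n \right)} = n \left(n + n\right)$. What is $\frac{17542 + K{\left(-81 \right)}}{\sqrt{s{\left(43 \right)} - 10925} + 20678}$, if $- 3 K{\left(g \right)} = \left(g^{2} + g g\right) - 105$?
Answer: $\frac{273011634}{427586911} - \frac{39609 i \sqrt{803}}{427586911} \approx 0.63849 - 0.002625 i$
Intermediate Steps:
$s{\left(n \right)} = 2 n^{2}$ ($s{\left(n \right)} = n 2 n = 2 n^{2}$)
$K{\left(g \right)} = 35 - \frac{2 g^{2}}{3}$ ($K{\left(g \right)} = - \frac{\left(g^{2} + g g\right) - 105}{3} = - \frac{\left(g^{2} + g^{2}\right) - 105}{3} = - \frac{2 g^{2} - 105}{3} = - \frac{-105 + 2 g^{2}}{3} = 35 - \frac{2 g^{2}}{3}$)
$\frac{17542 + K{\left(-81 \right)}}{\sqrt{s{\left(43 \right)} - 10925} + 20678} = \frac{17542 + \left(35 - \frac{2 \left(-81\right)^{2}}{3}\right)}{\sqrt{2 \cdot 43^{2} - 10925} + 20678} = \frac{17542 + \left(35 - 4374\right)}{\sqrt{2 \cdot 1849 - 10925} + 20678} = \frac{17542 + \left(35 - 4374\right)}{\sqrt{3698 - 10925} + 20678} = \frac{17542 - 4339}{\sqrt{-7227} + 20678} = \frac{13203}{3 i \sqrt{803} + 20678} = \frac{13203}{20678 + 3 i \sqrt{803}}$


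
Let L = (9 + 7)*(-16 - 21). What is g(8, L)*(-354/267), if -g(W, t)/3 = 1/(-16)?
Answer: -177/712 ≈ -0.24860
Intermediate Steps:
L = -592 (L = 16*(-37) = -592)
g(W, t) = 3/16 (g(W, t) = -3/(-16) = -3*(-1/16) = 3/16)
g(8, L)*(-354/267) = 3*(-354/267)/16 = 3*(-354*1/267)/16 = (3/16)*(-118/89) = -177/712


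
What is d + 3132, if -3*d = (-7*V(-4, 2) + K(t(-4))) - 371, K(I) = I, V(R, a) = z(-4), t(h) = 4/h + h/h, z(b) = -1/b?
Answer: 13025/4 ≈ 3256.3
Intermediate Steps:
t(h) = 1 + 4/h (t(h) = 4/h + 1 = 1 + 4/h)
V(R, a) = ¼ (V(R, a) = -1/(-4) = -1*(-¼) = ¼)
d = 497/4 (d = -((-7*¼ + (4 - 4)/(-4)) - 371)/3 = -((-7/4 - ¼*0) - 371)/3 = -((-7/4 + 0) - 371)/3 = -(-7/4 - 371)/3 = -⅓*(-1491/4) = 497/4 ≈ 124.25)
d + 3132 = 497/4 + 3132 = 13025/4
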